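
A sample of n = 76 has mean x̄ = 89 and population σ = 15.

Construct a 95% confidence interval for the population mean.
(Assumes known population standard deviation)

Answer: (85.6276, 92.3724)

Derivation:
Confidence level: 95%, α = 0.05
z_0.025 = 1.960
SE = σ/√n = 15/√76 = 1.7206
Margin of error = 1.960 × 1.7206 = 3.3724
CI: x̄ ± margin = 89 ± 3.3724
CI: (85.6276, 92.3724)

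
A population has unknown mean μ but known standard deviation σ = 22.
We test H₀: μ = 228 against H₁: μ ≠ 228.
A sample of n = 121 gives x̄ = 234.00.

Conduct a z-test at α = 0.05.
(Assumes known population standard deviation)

Standard error: SE = σ/√n = 22/√121 = 2.0000
z-statistic: z = (x̄ - μ₀)/SE = (234.00 - 228)/2.0000 = 3.0000
Critical value: ±1.960
p-value = 0.0027
Decision: reject H₀

Answer: z = 3.0000, reject H₀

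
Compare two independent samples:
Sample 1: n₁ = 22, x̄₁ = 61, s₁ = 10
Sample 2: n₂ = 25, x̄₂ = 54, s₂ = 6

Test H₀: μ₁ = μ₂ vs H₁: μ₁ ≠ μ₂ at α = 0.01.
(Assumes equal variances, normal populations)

Answer: t = 2.9505, reject H₀

Derivation:
Pooled variance: s²_p = [21×10² + 24×6²]/(45) = 65.8667
s_p = 8.1158
SE = s_p×√(1/n₁ + 1/n₂) = 8.1158×√(1/22 + 1/25) = 2.3725
t = (x̄₁ - x̄₂)/SE = (61 - 54)/2.3725 = 2.9505
df = 45, t-critical = ±2.690
Decision: reject H₀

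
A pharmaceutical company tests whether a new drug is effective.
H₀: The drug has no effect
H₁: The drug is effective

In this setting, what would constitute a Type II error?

Type I error (α): Rejecting H₀ when H₀ is true
Type II error (β): Failing to reject H₀ when H₁ is true

Answer: Failing to detect the drug's effect when it actually works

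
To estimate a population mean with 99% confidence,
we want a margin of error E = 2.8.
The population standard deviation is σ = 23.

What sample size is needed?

Answer: n = 448

Derivation:
z_0.005 = 2.576
n = (z×σ/E)² = (2.576×23/2.8)²
n = 447.7456
Round up: n = 448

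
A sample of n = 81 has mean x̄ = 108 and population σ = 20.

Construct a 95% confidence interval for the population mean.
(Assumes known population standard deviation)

Confidence level: 95%, α = 0.05
z_0.025 = 1.960
SE = σ/√n = 20/√81 = 2.2222
Margin of error = 1.960 × 2.2222 = 4.3555
CI: x̄ ± margin = 108 ± 4.3555
CI: (103.6445, 112.3555)

Answer: (103.6445, 112.3555)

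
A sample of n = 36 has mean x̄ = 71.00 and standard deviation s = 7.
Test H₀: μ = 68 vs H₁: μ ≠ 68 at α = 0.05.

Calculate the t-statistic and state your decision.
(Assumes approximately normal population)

Answer: t = 2.5714, reject H₀

Derivation:
df = n - 1 = 35
SE = s/√n = 7/√36 = 1.1667
t = (x̄ - μ₀)/SE = (71.00 - 68)/1.1667 = 2.5714
Critical value: t_{0.025,35} = ±2.030
p-value ≈ 0.0145
Decision: reject H₀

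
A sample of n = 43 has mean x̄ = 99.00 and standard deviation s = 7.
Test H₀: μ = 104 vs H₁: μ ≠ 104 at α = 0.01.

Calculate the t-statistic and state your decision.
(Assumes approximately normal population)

Answer: t = -4.6838, reject H₀

Derivation:
df = n - 1 = 42
SE = s/√n = 7/√43 = 1.0675
t = (x̄ - μ₀)/SE = (99.00 - 104)/1.0675 = -4.6838
Critical value: t_{0.005,42} = ±2.698
p-value < 0.0001
Decision: reject H₀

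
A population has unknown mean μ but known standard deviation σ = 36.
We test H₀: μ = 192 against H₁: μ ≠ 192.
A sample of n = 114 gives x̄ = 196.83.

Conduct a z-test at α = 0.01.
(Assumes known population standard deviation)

Standard error: SE = σ/√n = 36/√114 = 3.3717
z-statistic: z = (x̄ - μ₀)/SE = (196.83 - 192)/3.3717 = 1.4325
Critical value: ±2.576
p-value = 0.1520
Decision: fail to reject H₀

Answer: z = 1.4325, fail to reject H₀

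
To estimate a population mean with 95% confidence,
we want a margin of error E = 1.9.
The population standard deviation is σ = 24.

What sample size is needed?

Answer: n = 613

Derivation:
z_0.025 = 1.960
n = (z×σ/E)² = (1.960×24/1.9)²
n = 612.9534
Round up: n = 613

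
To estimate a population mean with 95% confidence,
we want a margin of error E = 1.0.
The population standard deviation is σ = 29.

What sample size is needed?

Answer: n = 3231

Derivation:
z_0.025 = 1.960
n = (z×σ/E)² = (1.960×29/1.0)²
n = 3230.7856
Round up: n = 3231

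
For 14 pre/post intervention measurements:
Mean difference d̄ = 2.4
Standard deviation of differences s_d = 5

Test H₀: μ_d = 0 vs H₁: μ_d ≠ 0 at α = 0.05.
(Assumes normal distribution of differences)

Answer: t = 1.7960, fail to reject H₀

Derivation:
df = n - 1 = 13
SE = s_d/√n = 5/√14 = 1.3363
t = d̄/SE = 2.4/1.3363 = 1.7960
Critical value: t_{0.025,13} = ±2.160
p-value ≈ 0.0958
Decision: fail to reject H₀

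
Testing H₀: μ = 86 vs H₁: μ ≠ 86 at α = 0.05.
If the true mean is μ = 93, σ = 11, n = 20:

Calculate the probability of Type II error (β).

SE = σ/√n = 11/√20 = 2.4597
Critical values: μ₀ ± z_0.025×SE = 86 ± 1.960×2.4597
Acceptance region: (81.1790, 90.8210)
Under H₁ (μ = 93): z_high = (90.8210 - 93)/2.4597 = -0.8859, z_low = (81.1790 - 93)/2.4597 = -4.8059
β = P(not reject | H₁) = Φ(-0.8859) - Φ(-4.8059) ≈ 0.1878

Answer: β ≈ 0.1878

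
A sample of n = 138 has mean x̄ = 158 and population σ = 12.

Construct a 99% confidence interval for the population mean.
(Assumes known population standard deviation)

Answer: (155.3686, 160.6314)

Derivation:
Confidence level: 99%, α = 0.01
z_0.005 = 2.576
SE = σ/√n = 12/√138 = 1.0215
Margin of error = 2.576 × 1.0215 = 2.6314
CI: x̄ ± margin = 158 ± 2.6314
CI: (155.3686, 160.6314)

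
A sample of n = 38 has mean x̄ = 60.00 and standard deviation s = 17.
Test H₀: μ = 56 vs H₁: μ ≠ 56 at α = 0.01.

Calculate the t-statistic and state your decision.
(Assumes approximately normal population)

df = n - 1 = 37
SE = s/√n = 17/√38 = 2.7578
t = (x̄ - μ₀)/SE = (60.00 - 56)/2.7578 = 1.4504
Critical value: t_{0.005,37} = ±2.715
p-value ≈ 0.1554
Decision: fail to reject H₀

Answer: t = 1.4504, fail to reject H₀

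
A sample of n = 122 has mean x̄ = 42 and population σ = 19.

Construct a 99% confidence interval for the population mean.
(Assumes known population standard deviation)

Answer: (37.5688, 46.4312)

Derivation:
Confidence level: 99%, α = 0.01
z_0.005 = 2.576
SE = σ/√n = 19/√122 = 1.7202
Margin of error = 2.576 × 1.7202 = 4.4312
CI: x̄ ± margin = 42 ± 4.4312
CI: (37.5688, 46.4312)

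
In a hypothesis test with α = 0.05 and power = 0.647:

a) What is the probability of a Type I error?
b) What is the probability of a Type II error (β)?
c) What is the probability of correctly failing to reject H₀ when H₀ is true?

a) Type I error probability = α = 0.05
b) Power = P(reject H₀ | H₁ true) = 1 - β = 0.647, so Type II error probability = β = 1 - Power = 0.353
c) P(fail to reject H₀ | H₀ true) = 1 - α = 0.95

Answer: a) 0.05, b) 0.353, c) 0.95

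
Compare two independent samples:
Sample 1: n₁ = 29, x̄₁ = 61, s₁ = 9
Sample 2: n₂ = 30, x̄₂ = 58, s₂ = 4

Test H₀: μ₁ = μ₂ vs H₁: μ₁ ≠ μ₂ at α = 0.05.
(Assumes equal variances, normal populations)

Pooled variance: s²_p = [28×9² + 29×4²]/(57) = 47.9298
s_p = 6.9231
SE = s_p×√(1/n₁ + 1/n₂) = 6.9231×√(1/29 + 1/30) = 1.8029
t = (x̄₁ - x̄₂)/SE = (61 - 58)/1.8029 = 1.6640
df = 57, t-critical = ±2.002
Decision: fail to reject H₀

Answer: t = 1.6640, fail to reject H₀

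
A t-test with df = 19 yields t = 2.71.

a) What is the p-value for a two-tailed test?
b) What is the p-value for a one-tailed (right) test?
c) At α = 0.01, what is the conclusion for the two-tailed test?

Answer: a) 0.0139, b) 0.0069, c) fail to reject H₀

Derivation:
Using t-distribution with df = 19:
a) Two-tailed: p = 2×P(T > 2.71) = 0.0139
b) One-tailed: p = P(T > 2.71) = 0.0069
c) 0.0139 ≥ 0.01, fail to reject H₀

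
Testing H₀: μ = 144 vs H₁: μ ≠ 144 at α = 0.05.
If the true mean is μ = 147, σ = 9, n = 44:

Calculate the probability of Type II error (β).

Answer: β ≈ 0.4009

Derivation:
SE = σ/√n = 9/√44 = 1.3568
Critical values: μ₀ ± z_0.025×SE = 144 ± 1.960×1.3568
Acceptance region: (141.3407, 146.6593)
Under H₁ (μ = 147): z_high = (146.6593 - 147)/1.3568 = -0.2511, z_low = (141.3407 - 147)/1.3568 = -4.1711
β = P(not reject | H₁) = Φ(-0.2511) - Φ(-4.1711) ≈ 0.4009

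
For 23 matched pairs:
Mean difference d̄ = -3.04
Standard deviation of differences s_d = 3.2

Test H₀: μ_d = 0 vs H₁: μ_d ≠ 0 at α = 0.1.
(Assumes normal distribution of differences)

Answer: t = -4.5564, reject H₀

Derivation:
df = n - 1 = 22
SE = s_d/√n = 3.2/√23 = 0.6672
t = d̄/SE = -3.04/0.6672 = -4.5564
Critical value: t_{0.05,22} = ±1.717
p-value ≈ 0.0002
Decision: reject H₀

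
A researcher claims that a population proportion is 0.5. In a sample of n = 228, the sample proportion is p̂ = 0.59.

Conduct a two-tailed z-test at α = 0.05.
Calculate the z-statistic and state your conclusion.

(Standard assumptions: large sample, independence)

Answer: z = 2.7180, reject H₀

Derivation:
H₀: p = 0.5, H₁: p ≠ 0.5
Standard error: SE = √(p₀(1-p₀)/n) = √(0.5×0.5/228) = 0.033113
z-statistic: z = (p̂ - p₀)/SE = (0.59 - 0.5)/0.033113 = 2.7180
Critical value: z_0.025 = ±1.960
p-value = 0.0066
Decision: reject H₀ at α = 0.05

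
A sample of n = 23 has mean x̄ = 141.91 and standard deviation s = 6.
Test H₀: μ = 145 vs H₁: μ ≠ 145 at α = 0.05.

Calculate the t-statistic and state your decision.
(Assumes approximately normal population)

Answer: t = -2.4698, reject H₀

Derivation:
df = n - 1 = 22
SE = s/√n = 6/√23 = 1.2511
t = (x̄ - μ₀)/SE = (141.91 - 145)/1.2511 = -2.4698
Critical value: t_{0.025,22} = ±2.074
p-value ≈ 0.0218
Decision: reject H₀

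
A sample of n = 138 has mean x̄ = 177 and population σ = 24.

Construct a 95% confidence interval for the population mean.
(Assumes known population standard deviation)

Answer: (172.9957, 181.0043)

Derivation:
Confidence level: 95%, α = 0.05
z_0.025 = 1.960
SE = σ/√n = 24/√138 = 2.0430
Margin of error = 1.960 × 2.0430 = 4.0043
CI: x̄ ± margin = 177 ± 4.0043
CI: (172.9957, 181.0043)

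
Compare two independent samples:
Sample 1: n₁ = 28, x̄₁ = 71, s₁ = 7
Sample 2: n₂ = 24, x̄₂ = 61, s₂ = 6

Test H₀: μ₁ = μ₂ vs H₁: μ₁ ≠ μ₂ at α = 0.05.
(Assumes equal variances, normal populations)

Pooled variance: s²_p = [27×7² + 23×6²]/(50) = 43.0200
s_p = 6.5590
SE = s_p×√(1/n₁ + 1/n₂) = 6.5590×√(1/28 + 1/24) = 1.8245
t = (x̄₁ - x̄₂)/SE = (71 - 61)/1.8245 = 5.4810
df = 50, t-critical = ±2.009
Decision: reject H₀

Answer: t = 5.4810, reject H₀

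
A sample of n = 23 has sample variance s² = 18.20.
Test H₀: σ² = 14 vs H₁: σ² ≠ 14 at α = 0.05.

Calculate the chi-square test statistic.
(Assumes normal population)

df = n - 1 = 22
χ² = (n-1)s²/σ₀² = 22×18.20/14 = 28.6000
Critical values: χ²_{0.975,22} = 10.982, χ²_{0.025,22} = 36.781
Rejection region: χ² < 10.982 or χ² > 36.781
Decision: fail to reject H₀

Answer: χ² = 28.6000, fail to reject H₀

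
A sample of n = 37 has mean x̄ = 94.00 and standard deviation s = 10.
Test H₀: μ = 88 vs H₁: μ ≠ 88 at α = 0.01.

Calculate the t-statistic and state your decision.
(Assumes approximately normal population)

Answer: t = 3.6496, reject H₀

Derivation:
df = n - 1 = 36
SE = s/√n = 10/√37 = 1.6440
t = (x̄ - μ₀)/SE = (94.00 - 88)/1.6440 = 3.6496
Critical value: t_{0.005,36} = ±2.719
p-value ≈ 0.0008
Decision: reject H₀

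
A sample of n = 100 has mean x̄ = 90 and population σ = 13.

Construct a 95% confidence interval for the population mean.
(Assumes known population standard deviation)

Confidence level: 95%, α = 0.05
z_0.025 = 1.960
SE = σ/√n = 13/√100 = 1.3000
Margin of error = 1.960 × 1.3000 = 2.5480
CI: x̄ ± margin = 90 ± 2.5480
CI: (87.4520, 92.5480)

Answer: (87.4520, 92.5480)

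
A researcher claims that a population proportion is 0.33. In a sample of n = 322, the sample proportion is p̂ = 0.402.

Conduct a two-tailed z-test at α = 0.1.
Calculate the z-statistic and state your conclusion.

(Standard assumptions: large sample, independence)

Answer: z = 2.7477, reject H₀

Derivation:
H₀: p = 0.33, H₁: p ≠ 0.33
Standard error: SE = √(p₀(1-p₀)/n) = √(0.33×0.67/322) = 0.026204
z-statistic: z = (p̂ - p₀)/SE = (0.402 - 0.33)/0.026204 = 2.7477
Critical value: z_0.05 = ±1.645
p-value = 0.0060
Decision: reject H₀ at α = 0.1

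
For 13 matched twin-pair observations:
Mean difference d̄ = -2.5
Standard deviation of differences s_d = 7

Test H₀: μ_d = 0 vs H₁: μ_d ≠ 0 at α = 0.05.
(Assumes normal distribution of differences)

df = n - 1 = 12
SE = s_d/√n = 7/√13 = 1.9415
t = d̄/SE = -2.5/1.9415 = -1.2877
Critical value: t_{0.025,12} = ±2.179
p-value ≈ 0.2221
Decision: fail to reject H₀

Answer: t = -1.2877, fail to reject H₀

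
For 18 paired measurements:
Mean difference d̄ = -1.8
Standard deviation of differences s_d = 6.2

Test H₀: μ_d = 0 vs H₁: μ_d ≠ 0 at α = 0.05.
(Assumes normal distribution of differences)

df = n - 1 = 17
SE = s_d/√n = 6.2/√18 = 1.4614
t = d̄/SE = -1.8/1.4614 = -1.2317
Critical value: t_{0.025,17} = ±2.110
p-value ≈ 0.2348
Decision: fail to reject H₀

Answer: t = -1.2317, fail to reject H₀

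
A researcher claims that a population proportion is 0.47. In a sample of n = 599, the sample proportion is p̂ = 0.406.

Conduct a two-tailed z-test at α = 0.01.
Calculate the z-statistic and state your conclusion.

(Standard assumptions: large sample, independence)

H₀: p = 0.47, H₁: p ≠ 0.47
Standard error: SE = √(p₀(1-p₀)/n) = √(0.47×0.53/599) = 0.020393
z-statistic: z = (p̂ - p₀)/SE = (0.406 - 0.47)/0.020393 = -3.1383
Critical value: z_0.005 = ±2.576
p-value = 0.0017
Decision: reject H₀ at α = 0.01

Answer: z = -3.1383, reject H₀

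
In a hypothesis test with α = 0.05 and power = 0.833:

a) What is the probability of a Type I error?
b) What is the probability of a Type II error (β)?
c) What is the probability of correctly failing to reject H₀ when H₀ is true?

a) Type I error probability = α = 0.05
b) Power = P(reject H₀ | H₁ true) = 1 - β = 0.833, so Type II error probability = β = 1 - Power = 0.167
c) P(fail to reject H₀ | H₀ true) = 1 - α = 0.95

Answer: a) 0.05, b) 0.167, c) 0.95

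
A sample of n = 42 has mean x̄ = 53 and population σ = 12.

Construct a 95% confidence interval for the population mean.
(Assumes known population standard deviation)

Answer: (49.3709, 56.6291)

Derivation:
Confidence level: 95%, α = 0.05
z_0.025 = 1.960
SE = σ/√n = 12/√42 = 1.8516
Margin of error = 1.960 × 1.8516 = 3.6291
CI: x̄ ± margin = 53 ± 3.6291
CI: (49.3709, 56.6291)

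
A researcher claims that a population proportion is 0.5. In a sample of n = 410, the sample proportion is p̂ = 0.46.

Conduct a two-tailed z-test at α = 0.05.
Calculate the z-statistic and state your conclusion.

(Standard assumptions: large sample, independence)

H₀: p = 0.5, H₁: p ≠ 0.5
Standard error: SE = √(p₀(1-p₀)/n) = √(0.5×0.5/410) = 0.024693
z-statistic: z = (p̂ - p₀)/SE = (0.46 - 0.5)/0.024693 = -1.6199
Critical value: z_0.025 = ±1.960
p-value = 0.1053
Decision: fail to reject H₀ at α = 0.05

Answer: z = -1.6199, fail to reject H₀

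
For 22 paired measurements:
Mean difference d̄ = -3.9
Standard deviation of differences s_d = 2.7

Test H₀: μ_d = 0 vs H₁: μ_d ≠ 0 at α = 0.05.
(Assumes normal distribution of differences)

df = n - 1 = 21
SE = s_d/√n = 2.7/√22 = 0.5756
t = d̄/SE = -3.9/0.5756 = -6.7755
Critical value: t_{0.025,21} = ±2.080
p-value < 0.0001
Decision: reject H₀

Answer: t = -6.7755, reject H₀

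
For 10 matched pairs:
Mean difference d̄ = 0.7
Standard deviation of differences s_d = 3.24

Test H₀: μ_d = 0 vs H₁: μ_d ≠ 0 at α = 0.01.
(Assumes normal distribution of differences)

Answer: t = 0.6832, fail to reject H₀

Derivation:
df = n - 1 = 9
SE = s_d/√n = 3.24/√10 = 1.0246
t = d̄/SE = 0.7/1.0246 = 0.6832
Critical value: t_{0.005,9} = ±3.250
p-value ≈ 0.5117
Decision: fail to reject H₀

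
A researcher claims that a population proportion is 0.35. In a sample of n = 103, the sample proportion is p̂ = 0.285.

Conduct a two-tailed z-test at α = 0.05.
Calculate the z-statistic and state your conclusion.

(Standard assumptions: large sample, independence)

Answer: z = -1.3831, fail to reject H₀

Derivation:
H₀: p = 0.35, H₁: p ≠ 0.35
Standard error: SE = √(p₀(1-p₀)/n) = √(0.35×0.65/103) = 0.046997
z-statistic: z = (p̂ - p₀)/SE = (0.285 - 0.35)/0.046997 = -1.3831
Critical value: z_0.025 = ±1.960
p-value = 0.1666
Decision: fail to reject H₀ at α = 0.05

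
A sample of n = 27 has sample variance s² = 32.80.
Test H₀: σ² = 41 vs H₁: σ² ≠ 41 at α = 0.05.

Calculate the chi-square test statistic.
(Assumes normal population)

Answer: χ² = 20.8000, fail to reject H₀

Derivation:
df = n - 1 = 26
χ² = (n-1)s²/σ₀² = 26×32.80/41 = 20.8000
Critical values: χ²_{0.975,26} = 13.844, χ²_{0.025,26} = 41.923
Rejection region: χ² < 13.844 or χ² > 41.923
Decision: fail to reject H₀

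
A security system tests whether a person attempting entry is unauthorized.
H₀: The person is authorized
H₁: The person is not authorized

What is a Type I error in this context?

Answer: Denying entry to an authorized person

Derivation:
Type I error (α): Rejecting H₀ when H₀ is true
Type II error (β): Failing to reject H₀ when H₁ is true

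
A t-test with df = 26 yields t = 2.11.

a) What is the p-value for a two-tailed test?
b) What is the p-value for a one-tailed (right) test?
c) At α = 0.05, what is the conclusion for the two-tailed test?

Answer: a) 0.0446, b) 0.0223, c) reject H₀

Derivation:
Using t-distribution with df = 26:
a) Two-tailed: p = 2×P(T > 2.11) = 0.0446
b) One-tailed: p = P(T > 2.11) = 0.0223
c) 0.0446 < 0.05, reject H₀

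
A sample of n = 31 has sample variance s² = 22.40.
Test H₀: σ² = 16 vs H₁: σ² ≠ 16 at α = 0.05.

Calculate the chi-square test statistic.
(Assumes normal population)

Answer: χ² = 42.0000, fail to reject H₀

Derivation:
df = n - 1 = 30
χ² = (n-1)s²/σ₀² = 30×22.40/16 = 42.0000
Critical values: χ²_{0.975,30} = 16.791, χ²_{0.025,30} = 46.979
Rejection region: χ² < 16.791 or χ² > 46.979
Decision: fail to reject H₀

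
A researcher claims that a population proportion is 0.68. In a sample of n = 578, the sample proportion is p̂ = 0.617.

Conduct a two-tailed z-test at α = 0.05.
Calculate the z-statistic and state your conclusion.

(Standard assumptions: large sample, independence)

Answer: z = -3.2469, reject H₀

Derivation:
H₀: p = 0.68, H₁: p ≠ 0.68
Standard error: SE = √(p₀(1-p₀)/n) = √(0.68×0.32/578) = 0.019403
z-statistic: z = (p̂ - p₀)/SE = (0.617 - 0.68)/0.019403 = -3.2469
Critical value: z_0.025 = ±1.960
p-value = 0.0012
Decision: reject H₀ at α = 0.05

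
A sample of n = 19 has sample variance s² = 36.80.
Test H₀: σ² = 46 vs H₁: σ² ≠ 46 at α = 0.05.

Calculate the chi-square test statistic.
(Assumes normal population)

Answer: χ² = 14.4000, fail to reject H₀

Derivation:
df = n - 1 = 18
χ² = (n-1)s²/σ₀² = 18×36.80/46 = 14.4000
Critical values: χ²_{0.975,18} = 8.231, χ²_{0.025,18} = 31.526
Rejection region: χ² < 8.231 or χ² > 31.526
Decision: fail to reject H₀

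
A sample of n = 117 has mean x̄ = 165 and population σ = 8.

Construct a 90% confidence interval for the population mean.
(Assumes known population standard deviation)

Confidence level: 90%, α = 0.1
z_0.05 = 1.645
SE = σ/√n = 8/√117 = 0.7396
Margin of error = 1.645 × 0.7396 = 1.2166
CI: x̄ ± margin = 165 ± 1.2166
CI: (163.7834, 166.2166)

Answer: (163.7834, 166.2166)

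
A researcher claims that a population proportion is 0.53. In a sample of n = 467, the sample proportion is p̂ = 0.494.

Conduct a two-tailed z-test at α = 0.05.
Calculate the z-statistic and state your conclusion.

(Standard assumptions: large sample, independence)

Answer: z = -1.5587, fail to reject H₀

Derivation:
H₀: p = 0.53, H₁: p ≠ 0.53
Standard error: SE = √(p₀(1-p₀)/n) = √(0.53×0.47/467) = 0.023096
z-statistic: z = (p̂ - p₀)/SE = (0.494 - 0.53)/0.023096 = -1.5587
Critical value: z_0.025 = ±1.960
p-value = 0.1191
Decision: fail to reject H₀ at α = 0.05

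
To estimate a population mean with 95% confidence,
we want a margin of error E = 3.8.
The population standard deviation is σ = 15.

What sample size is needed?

z_0.025 = 1.960
n = (z×σ/E)² = (1.960×15/3.8)²
n = 59.8587
Round up: n = 60

Answer: n = 60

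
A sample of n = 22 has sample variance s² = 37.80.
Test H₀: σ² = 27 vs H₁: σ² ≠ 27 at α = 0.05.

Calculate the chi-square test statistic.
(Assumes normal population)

Answer: χ² = 29.4000, fail to reject H₀

Derivation:
df = n - 1 = 21
χ² = (n-1)s²/σ₀² = 21×37.80/27 = 29.4000
Critical values: χ²_{0.975,21} = 10.283, χ²_{0.025,21} = 35.479
Rejection region: χ² < 10.283 or χ² > 35.479
Decision: fail to reject H₀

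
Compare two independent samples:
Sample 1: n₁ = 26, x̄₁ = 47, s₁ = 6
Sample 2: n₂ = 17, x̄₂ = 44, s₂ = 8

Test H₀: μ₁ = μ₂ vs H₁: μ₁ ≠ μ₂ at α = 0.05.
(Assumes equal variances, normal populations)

Pooled variance: s²_p = [25×6² + 16×8²]/(41) = 46.9268
s_p = 6.8503
SE = s_p×√(1/n₁ + 1/n₂) = 6.8503×√(1/26 + 1/17) = 2.1366
t = (x̄₁ - x̄₂)/SE = (47 - 44)/2.1366 = 1.4041
df = 41, t-critical = ±2.020
Decision: fail to reject H₀

Answer: t = 1.4041, fail to reject H₀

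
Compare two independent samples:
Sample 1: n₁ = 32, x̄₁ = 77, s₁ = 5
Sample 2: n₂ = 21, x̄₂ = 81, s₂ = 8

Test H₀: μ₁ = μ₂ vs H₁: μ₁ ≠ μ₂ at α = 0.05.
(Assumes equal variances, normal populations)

Answer: t = -2.2438, reject H₀

Derivation:
Pooled variance: s²_p = [31×5² + 20×8²]/(51) = 40.2941
s_p = 6.3478
SE = s_p×√(1/n₁ + 1/n₂) = 6.3478×√(1/32 + 1/21) = 1.7827
t = (x̄₁ - x̄₂)/SE = (77 - 81)/1.7827 = -2.2438
df = 51, t-critical = ±2.008
Decision: reject H₀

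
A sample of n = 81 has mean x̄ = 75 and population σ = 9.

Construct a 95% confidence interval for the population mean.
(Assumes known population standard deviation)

Confidence level: 95%, α = 0.05
z_0.025 = 1.960
SE = σ/√n = 9/√81 = 1.0000
Margin of error = 1.960 × 1.0000 = 1.9600
CI: x̄ ± margin = 75 ± 1.9600
CI: (73.0400, 76.9600)

Answer: (73.0400, 76.9600)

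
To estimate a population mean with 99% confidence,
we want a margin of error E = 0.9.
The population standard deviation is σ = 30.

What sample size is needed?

z_0.005 = 2.576
n = (z×σ/E)² = (2.576×30/0.9)²
n = 7373.0844
Round up: n = 7374

Answer: n = 7374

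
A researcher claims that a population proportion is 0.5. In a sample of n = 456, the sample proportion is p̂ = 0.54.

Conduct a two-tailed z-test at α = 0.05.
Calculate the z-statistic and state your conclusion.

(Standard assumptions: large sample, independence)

Answer: z = 1.7083, fail to reject H₀

Derivation:
H₀: p = 0.5, H₁: p ≠ 0.5
Standard error: SE = √(p₀(1-p₀)/n) = √(0.5×0.5/456) = 0.023415
z-statistic: z = (p̂ - p₀)/SE = (0.54 - 0.5)/0.023415 = 1.7083
Critical value: z_0.025 = ±1.960
p-value = 0.0876
Decision: fail to reject H₀ at α = 0.05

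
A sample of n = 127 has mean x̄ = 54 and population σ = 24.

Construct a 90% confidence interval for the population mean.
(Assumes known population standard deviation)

Confidence level: 90%, α = 0.1
z_0.05 = 1.645
SE = σ/√n = 24/√127 = 2.1297
Margin of error = 1.645 × 2.1297 = 3.5034
CI: x̄ ± margin = 54 ± 3.5034
CI: (50.4966, 57.5034)

Answer: (50.4966, 57.5034)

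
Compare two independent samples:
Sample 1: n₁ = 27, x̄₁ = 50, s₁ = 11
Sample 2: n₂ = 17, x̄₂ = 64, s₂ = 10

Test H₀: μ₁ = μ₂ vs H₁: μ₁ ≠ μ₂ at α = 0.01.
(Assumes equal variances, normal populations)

Pooled variance: s²_p = [26×11² + 16×10²]/(42) = 113.0000
s_p = 10.6301
SE = s_p×√(1/n₁ + 1/n₂) = 10.6301×√(1/27 + 1/17) = 3.2912
t = (x̄₁ - x̄₂)/SE = (50 - 64)/3.2912 = -4.2538
df = 42, t-critical = ±2.698
Decision: reject H₀

Answer: t = -4.2538, reject H₀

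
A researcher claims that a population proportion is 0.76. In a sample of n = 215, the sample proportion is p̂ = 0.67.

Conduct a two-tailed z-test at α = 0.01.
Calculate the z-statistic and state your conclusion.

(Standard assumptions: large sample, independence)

H₀: p = 0.76, H₁: p ≠ 0.76
Standard error: SE = √(p₀(1-p₀)/n) = √(0.76×0.24/215) = 0.029127
z-statistic: z = (p̂ - p₀)/SE = (0.67 - 0.76)/0.029127 = -3.0899
Critical value: z_0.005 = ±2.576
p-value = 0.0020
Decision: reject H₀ at α = 0.01

Answer: z = -3.0899, reject H₀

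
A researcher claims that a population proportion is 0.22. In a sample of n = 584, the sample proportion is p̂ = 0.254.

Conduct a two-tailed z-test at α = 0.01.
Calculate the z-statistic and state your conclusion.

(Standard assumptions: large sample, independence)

H₀: p = 0.22, H₁: p ≠ 0.22
Standard error: SE = √(p₀(1-p₀)/n) = √(0.22×0.78/584) = 0.017142
z-statistic: z = (p̂ - p₀)/SE = (0.254 - 0.22)/0.017142 = 1.9834
Critical value: z_0.005 = ±2.576
p-value = 0.0473
Decision: fail to reject H₀ at α = 0.01

Answer: z = 1.9834, fail to reject H₀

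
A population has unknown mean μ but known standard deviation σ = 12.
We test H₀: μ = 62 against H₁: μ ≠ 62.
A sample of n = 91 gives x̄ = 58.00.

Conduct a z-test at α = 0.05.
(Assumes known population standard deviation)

Answer: z = -3.1799, reject H₀

Derivation:
Standard error: SE = σ/√n = 12/√91 = 1.2579
z-statistic: z = (x̄ - μ₀)/SE = (58.00 - 62)/1.2579 = -3.1799
Critical value: ±1.960
p-value = 0.0015
Decision: reject H₀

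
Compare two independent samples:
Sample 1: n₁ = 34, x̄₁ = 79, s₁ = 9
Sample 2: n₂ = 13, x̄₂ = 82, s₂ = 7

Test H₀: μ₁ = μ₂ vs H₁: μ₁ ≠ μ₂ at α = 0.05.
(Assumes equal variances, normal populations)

Answer: t = -1.0807, fail to reject H₀

Derivation:
Pooled variance: s²_p = [33×9² + 12×7²]/(45) = 72.4667
s_p = 8.5127
SE = s_p×√(1/n₁ + 1/n₂) = 8.5127×√(1/34 + 1/13) = 2.7759
t = (x̄₁ - x̄₂)/SE = (79 - 82)/2.7759 = -1.0807
df = 45, t-critical = ±2.014
Decision: fail to reject H₀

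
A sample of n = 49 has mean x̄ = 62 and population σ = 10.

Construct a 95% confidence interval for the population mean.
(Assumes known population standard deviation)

Answer: (59.1999, 64.8001)

Derivation:
Confidence level: 95%, α = 0.05
z_0.025 = 1.960
SE = σ/√n = 10/√49 = 1.4286
Margin of error = 1.960 × 1.4286 = 2.8001
CI: x̄ ± margin = 62 ± 2.8001
CI: (59.1999, 64.8001)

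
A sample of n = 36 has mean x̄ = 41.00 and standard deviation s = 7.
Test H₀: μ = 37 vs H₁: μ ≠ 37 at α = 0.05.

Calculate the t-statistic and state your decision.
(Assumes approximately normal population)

Answer: t = 3.4285, reject H₀

Derivation:
df = n - 1 = 35
SE = s/√n = 7/√36 = 1.1667
t = (x̄ - μ₀)/SE = (41.00 - 37)/1.1667 = 3.4285
Critical value: t_{0.025,35} = ±2.030
p-value ≈ 0.0016
Decision: reject H₀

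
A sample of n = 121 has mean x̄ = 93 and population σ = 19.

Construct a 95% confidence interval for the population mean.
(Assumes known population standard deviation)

Confidence level: 95%, α = 0.05
z_0.025 = 1.960
SE = σ/√n = 19/√121 = 1.7273
Margin of error = 1.960 × 1.7273 = 3.3855
CI: x̄ ± margin = 93 ± 3.3855
CI: (89.6145, 96.3855)

Answer: (89.6145, 96.3855)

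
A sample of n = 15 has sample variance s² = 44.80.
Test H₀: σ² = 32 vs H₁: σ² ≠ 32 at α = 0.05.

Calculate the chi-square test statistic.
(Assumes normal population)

df = n - 1 = 14
χ² = (n-1)s²/σ₀² = 14×44.80/32 = 19.6000
Critical values: χ²_{0.975,14} = 5.629, χ²_{0.025,14} = 26.119
Rejection region: χ² < 5.629 or χ² > 26.119
Decision: fail to reject H₀

Answer: χ² = 19.6000, fail to reject H₀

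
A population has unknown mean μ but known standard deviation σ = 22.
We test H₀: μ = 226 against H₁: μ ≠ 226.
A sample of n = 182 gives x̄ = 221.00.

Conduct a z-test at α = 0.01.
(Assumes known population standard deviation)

Answer: z = -3.0662, reject H₀

Derivation:
Standard error: SE = σ/√n = 22/√182 = 1.6307
z-statistic: z = (x̄ - μ₀)/SE = (221.00 - 226)/1.6307 = -3.0662
Critical value: ±2.576
p-value = 0.0022
Decision: reject H₀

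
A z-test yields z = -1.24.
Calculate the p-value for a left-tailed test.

For z = -1.24:
p = P(Z < -1.24) = Φ(-1.24) = 0.1075

Answer: p-value ≈ 0.1075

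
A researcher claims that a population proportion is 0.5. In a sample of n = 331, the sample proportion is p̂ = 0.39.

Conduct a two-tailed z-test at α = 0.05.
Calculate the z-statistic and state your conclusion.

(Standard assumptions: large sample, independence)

H₀: p = 0.5, H₁: p ≠ 0.5
Standard error: SE = √(p₀(1-p₀)/n) = √(0.5×0.5/331) = 0.027482
z-statistic: z = (p̂ - p₀)/SE = (0.39 - 0.5)/0.027482 = -4.0026
Critical value: z_0.025 = ±1.960
p-value = 0.0001
Decision: reject H₀ at α = 0.05

Answer: z = -4.0026, reject H₀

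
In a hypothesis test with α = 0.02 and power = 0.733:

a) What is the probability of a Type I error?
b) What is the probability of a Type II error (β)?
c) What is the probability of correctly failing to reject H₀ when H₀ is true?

Answer: a) 0.02, b) 0.267, c) 0.98

Derivation:
a) Type I error probability = α = 0.02
b) Power = P(reject H₀ | H₁ true) = 1 - β = 0.733, so Type II error probability = β = 1 - Power = 0.267
c) P(fail to reject H₀ | H₀ true) = 1 - α = 0.98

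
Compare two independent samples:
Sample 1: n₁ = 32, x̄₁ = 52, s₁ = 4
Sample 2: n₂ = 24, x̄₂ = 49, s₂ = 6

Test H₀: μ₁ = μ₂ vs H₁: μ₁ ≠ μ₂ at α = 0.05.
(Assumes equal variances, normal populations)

Pooled variance: s²_p = [31×4² + 23×6²]/(54) = 24.5185
s_p = 4.9516
SE = s_p×√(1/n₁ + 1/n₂) = 4.9516×√(1/32 + 1/24) = 1.3371
t = (x̄₁ - x̄₂)/SE = (52 - 49)/1.3371 = 2.2437
df = 54, t-critical = ±2.005
Decision: reject H₀

Answer: t = 2.2437, reject H₀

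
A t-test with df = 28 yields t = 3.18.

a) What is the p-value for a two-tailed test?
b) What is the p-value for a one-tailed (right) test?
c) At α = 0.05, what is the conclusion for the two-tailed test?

Answer: a) 0.0036, b) 0.0018, c) reject H₀

Derivation:
Using t-distribution with df = 28:
a) Two-tailed: p = 2×P(T > 3.18) = 0.0036
b) One-tailed: p = P(T > 3.18) = 0.0018
c) 0.0036 < 0.05, reject H₀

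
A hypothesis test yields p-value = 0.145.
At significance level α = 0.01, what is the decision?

Compare p-value to α:
0.145 ≥ 0.01
Decision: fail to reject H₀

Answer: fail to reject H₀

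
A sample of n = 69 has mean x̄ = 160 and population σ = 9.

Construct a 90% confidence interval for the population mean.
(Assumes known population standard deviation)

Confidence level: 90%, α = 0.1
z_0.05 = 1.645
SE = σ/√n = 9/√69 = 1.0835
Margin of error = 1.645 × 1.0835 = 1.7824
CI: x̄ ± margin = 160 ± 1.7824
CI: (158.2176, 161.7824)

Answer: (158.2176, 161.7824)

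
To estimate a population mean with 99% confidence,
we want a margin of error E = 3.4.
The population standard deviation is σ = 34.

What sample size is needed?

z_0.005 = 2.576
n = (z×σ/E)² = (2.576×34/3.4)²
n = 663.5776
Round up: n = 664

Answer: n = 664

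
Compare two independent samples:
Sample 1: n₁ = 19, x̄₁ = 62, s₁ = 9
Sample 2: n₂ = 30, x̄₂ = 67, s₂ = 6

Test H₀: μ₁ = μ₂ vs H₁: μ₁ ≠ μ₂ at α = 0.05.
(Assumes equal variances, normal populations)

Answer: t = -2.3373, reject H₀

Derivation:
Pooled variance: s²_p = [18×9² + 29×6²]/(47) = 53.2340
s_p = 7.2962
SE = s_p×√(1/n₁ + 1/n₂) = 7.2962×√(1/19 + 1/30) = 2.1392
t = (x̄₁ - x̄₂)/SE = (62 - 67)/2.1392 = -2.3373
df = 47, t-critical = ±2.012
Decision: reject H₀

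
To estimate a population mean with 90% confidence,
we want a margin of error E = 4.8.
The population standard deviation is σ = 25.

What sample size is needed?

Answer: n = 74

Derivation:
z_0.05 = 1.645
n = (z×σ/E)² = (1.645×25/4.8)²
n = 73.4056
Round up: n = 74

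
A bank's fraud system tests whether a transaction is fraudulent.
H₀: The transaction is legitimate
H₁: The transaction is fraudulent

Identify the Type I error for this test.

Answer: Blocking a legitimate transaction as fraud

Derivation:
Type I error (α): Rejecting H₀ when H₀ is true
Type II error (β): Failing to reject H₀ when H₁ is true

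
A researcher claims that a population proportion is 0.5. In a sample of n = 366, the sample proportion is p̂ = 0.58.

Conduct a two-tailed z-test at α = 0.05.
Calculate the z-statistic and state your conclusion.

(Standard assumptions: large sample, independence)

Answer: z = 3.0610, reject H₀

Derivation:
H₀: p = 0.5, H₁: p ≠ 0.5
Standard error: SE = √(p₀(1-p₀)/n) = √(0.5×0.5/366) = 0.026135
z-statistic: z = (p̂ - p₀)/SE = (0.58 - 0.5)/0.026135 = 3.0610
Critical value: z_0.025 = ±1.960
p-value = 0.0022
Decision: reject H₀ at α = 0.05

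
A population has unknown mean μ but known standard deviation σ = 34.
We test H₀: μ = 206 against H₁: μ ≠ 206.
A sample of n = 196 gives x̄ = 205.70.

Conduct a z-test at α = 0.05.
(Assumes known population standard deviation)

Answer: z = -0.1235, fail to reject H₀

Derivation:
Standard error: SE = σ/√n = 34/√196 = 2.4286
z-statistic: z = (x̄ - μ₀)/SE = (205.70 - 206)/2.4286 = -0.1235
Critical value: ±1.960
p-value = 0.9017
Decision: fail to reject H₀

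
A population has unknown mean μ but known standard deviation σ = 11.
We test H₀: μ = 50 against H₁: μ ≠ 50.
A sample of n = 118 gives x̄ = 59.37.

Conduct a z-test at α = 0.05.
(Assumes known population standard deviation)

Answer: z = 9.2534, reject H₀

Derivation:
Standard error: SE = σ/√n = 11/√118 = 1.0126
z-statistic: z = (x̄ - μ₀)/SE = (59.37 - 50)/1.0126 = 9.2534
Critical value: ±1.960
p-value < 0.0001
Decision: reject H₀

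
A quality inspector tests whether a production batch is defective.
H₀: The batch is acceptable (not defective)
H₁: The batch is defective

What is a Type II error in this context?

Type I error: rejecting H₀ when it is actually true (false positive).
Type II error: failing to reject H₀ when H₁ is actually true (false negative).

Answer: Shipping a defective batch to customers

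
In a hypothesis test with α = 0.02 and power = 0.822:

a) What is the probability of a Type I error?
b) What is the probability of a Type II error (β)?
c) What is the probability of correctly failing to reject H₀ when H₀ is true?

Answer: a) 0.02, b) 0.178, c) 0.98

Derivation:
a) Type I error probability = α = 0.02
b) Power = P(reject H₀ | H₁ true) = 1 - β = 0.822, so Type II error probability = β = 1 - Power = 0.178
c) P(fail to reject H₀ | H₀ true) = 1 - α = 0.98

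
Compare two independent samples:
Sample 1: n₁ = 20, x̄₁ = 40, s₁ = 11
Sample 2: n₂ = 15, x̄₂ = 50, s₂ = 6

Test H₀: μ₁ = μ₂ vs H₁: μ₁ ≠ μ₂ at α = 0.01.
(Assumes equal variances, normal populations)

Answer: t = -3.1766, reject H₀

Derivation:
Pooled variance: s²_p = [19×11² + 14×6²]/(33) = 84.9394
s_p = 9.2163
SE = s_p×√(1/n₁ + 1/n₂) = 9.2163×√(1/20 + 1/15) = 3.1480
t = (x̄₁ - x̄₂)/SE = (40 - 50)/3.1480 = -3.1766
df = 33, t-critical = ±2.733
Decision: reject H₀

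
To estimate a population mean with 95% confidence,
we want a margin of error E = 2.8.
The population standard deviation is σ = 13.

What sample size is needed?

Answer: n = 83

Derivation:
z_0.025 = 1.960
n = (z×σ/E)² = (1.960×13/2.8)²
n = 82.8100
Round up: n = 83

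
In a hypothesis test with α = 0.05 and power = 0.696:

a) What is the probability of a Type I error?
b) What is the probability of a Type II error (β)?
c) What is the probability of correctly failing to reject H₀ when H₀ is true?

a) Type I error probability = α = 0.05
b) Power = P(reject H₀ | H₁ true) = 1 - β = 0.696, so Type II error probability = β = 1 - Power = 0.304
c) P(fail to reject H₀ | H₀ true) = 1 - α = 0.95

Answer: a) 0.05, b) 0.304, c) 0.95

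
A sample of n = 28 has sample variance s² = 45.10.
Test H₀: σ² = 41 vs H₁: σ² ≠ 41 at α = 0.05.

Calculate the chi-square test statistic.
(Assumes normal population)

df = n - 1 = 27
χ² = (n-1)s²/σ₀² = 27×45.10/41 = 29.7000
Critical values: χ²_{0.975,27} = 14.573, χ²_{0.025,27} = 43.195
Rejection region: χ² < 14.573 or χ² > 43.195
Decision: fail to reject H₀

Answer: χ² = 29.7000, fail to reject H₀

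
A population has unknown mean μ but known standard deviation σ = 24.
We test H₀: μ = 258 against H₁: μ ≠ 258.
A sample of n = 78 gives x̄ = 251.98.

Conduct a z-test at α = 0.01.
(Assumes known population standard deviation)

Answer: z = -2.2153, fail to reject H₀

Derivation:
Standard error: SE = σ/√n = 24/√78 = 2.7175
z-statistic: z = (x̄ - μ₀)/SE = (251.98 - 258)/2.7175 = -2.2153
Critical value: ±2.576
p-value = 0.0267
Decision: fail to reject H₀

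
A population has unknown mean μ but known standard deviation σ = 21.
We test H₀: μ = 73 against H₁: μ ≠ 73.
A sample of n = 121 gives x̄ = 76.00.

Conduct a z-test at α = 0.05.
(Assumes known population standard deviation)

Answer: z = 1.5714, fail to reject H₀

Derivation:
Standard error: SE = σ/√n = 21/√121 = 1.9091
z-statistic: z = (x̄ - μ₀)/SE = (76.00 - 73)/1.9091 = 1.5714
Critical value: ±1.960
p-value = 0.1161
Decision: fail to reject H₀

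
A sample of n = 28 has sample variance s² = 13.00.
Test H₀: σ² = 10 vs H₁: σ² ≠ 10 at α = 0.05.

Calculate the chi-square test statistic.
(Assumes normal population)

df = n - 1 = 27
χ² = (n-1)s²/σ₀² = 27×13.00/10 = 35.1000
Critical values: χ²_{0.975,27} = 14.573, χ²_{0.025,27} = 43.195
Rejection region: χ² < 14.573 or χ² > 43.195
Decision: fail to reject H₀

Answer: χ² = 35.1000, fail to reject H₀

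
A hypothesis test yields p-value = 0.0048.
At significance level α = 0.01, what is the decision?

Answer: reject H₀

Derivation:
Compare p-value to α:
0.0048 < 0.01
Decision: reject H₀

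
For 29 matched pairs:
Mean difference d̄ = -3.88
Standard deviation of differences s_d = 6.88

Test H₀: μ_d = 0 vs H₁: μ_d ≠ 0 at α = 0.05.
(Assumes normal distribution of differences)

Answer: t = -3.0369, reject H₀

Derivation:
df = n - 1 = 28
SE = s_d/√n = 6.88/√29 = 1.2776
t = d̄/SE = -3.88/1.2776 = -3.0369
Critical value: t_{0.025,28} = ±2.048
p-value ≈ 0.0051
Decision: reject H₀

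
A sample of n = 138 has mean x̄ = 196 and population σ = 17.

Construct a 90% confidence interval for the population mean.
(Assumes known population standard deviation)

Answer: (193.6195, 198.3805)

Derivation:
Confidence level: 90%, α = 0.1
z_0.05 = 1.645
SE = σ/√n = 17/√138 = 1.4471
Margin of error = 1.645 × 1.4471 = 2.3805
CI: x̄ ± margin = 196 ± 2.3805
CI: (193.6195, 198.3805)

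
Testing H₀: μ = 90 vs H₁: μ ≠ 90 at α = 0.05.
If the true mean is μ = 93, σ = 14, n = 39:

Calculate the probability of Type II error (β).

SE = σ/√n = 14/√39 = 2.2418
Critical values: μ₀ ± z_0.025×SE = 90 ± 1.960×2.2418
Acceptance region: (85.6061, 94.3939)
Under H₁ (μ = 93): z_high = (94.3939 - 93)/2.2418 = 0.6218, z_low = (85.6061 - 93)/2.2418 = -3.2982
β = P(not reject | H₁) = Φ(0.6218) - Φ(-3.2982) ≈ 0.7325

Answer: β ≈ 0.7325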